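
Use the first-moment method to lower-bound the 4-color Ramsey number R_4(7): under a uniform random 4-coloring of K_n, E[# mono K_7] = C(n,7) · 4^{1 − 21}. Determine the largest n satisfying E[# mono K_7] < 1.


We need C(n, 7) · 4^{1 − 21} < 1, i.e. C(n, 7) < 4^{21 − 1} = 1099511627776.
Check values of n near the boundary:
  n = 178: C(178, 7) = 996867063280; 996867063280 < 1099511627776? YES
  n = 179: C(179, 7) = 1037437234460; 1037437234460 < 1099511627776? YES
  n = 180: C(180, 7) = 1079414463600; 1079414463600 < 1099511627776? YES
  n = 181: C(181, 7) = 1122839183400; 1122839183400 < 1099511627776? NO
  n = 182: C(182, 7) = 1167752750736; 1167752750736 < 1099511627776? NO
The largest n with C(n, 7) < 1099511627776 is n = 180 (where E[X] = 67463403975/68719476736 ≈ 0.9817217). Hence R_4(7) > 180, i.e. R_4(7) ≥ 181.

Largest n = 180; hence R_4(7) > 180.


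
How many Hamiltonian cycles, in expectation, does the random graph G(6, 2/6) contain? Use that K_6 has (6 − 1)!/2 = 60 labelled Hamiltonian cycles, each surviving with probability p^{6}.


K_6 has (6 − 1)!/2 = 60 labelled Hamiltonian cycles.
For each such Hamiltonian cycle H, let X_H = 1 if all 6 edges of H are present in G. Then P[X_H = 1] = p^{6} = (1/3)^{6} = 1/729.
By linearity of expectation: E[X] = Σ_H E[X_H] = 60 · p^{6} = 60 · 1/729 = 20/243.
Numerically: E[X] ≈ 0.082305.

E[X] = 60 · (1/3)^{6} = 20/243 ≈ 0.082305.


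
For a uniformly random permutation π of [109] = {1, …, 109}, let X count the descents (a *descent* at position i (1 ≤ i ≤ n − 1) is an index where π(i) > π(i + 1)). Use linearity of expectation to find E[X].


Write X = Σ X_I over i = 1, …, 108, with X_I the indicator of one descent.
There are 108 indicators.
For each fixed i, the pair (π(i), π(i+1)) is a uniformly random ordered pair of distinct values from {1, …, 109}; by symmetry P[π(i) > π(i+1)] = 1/2.
By linearity: E[X] = 108 · (1/2) = (109 − 1) · (1/2) = 54 ≈ 54.000.

E[X] = 54 = 54.000.


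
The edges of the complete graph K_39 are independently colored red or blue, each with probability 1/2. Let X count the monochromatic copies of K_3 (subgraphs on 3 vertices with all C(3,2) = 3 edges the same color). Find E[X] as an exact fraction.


Let X = Σ_S X_S over the C(39, 3) = 9139 subsets S of size 3, where X_S = 1 if the K_3 on S is monochromatic.
For a fixed S, the K_3 on S has C(3, 2) = 3 edges. P[all 3 edges red] = (1/2)^3, and likewise for blue, so P[monochromatic] = 2·(1/2)^3 = 2^{1 − 3} = 1/4.
By linearity: E[X] = C(39, 3) · 2^{1 − 3} = 9139 · 1/4 = 9139/4.
Numerically: E[X] ≈ 2284.75000.

E[X] = C(39,3)·2^(1−C(3,2)) = 9139/4 ≈ 2284.75000.


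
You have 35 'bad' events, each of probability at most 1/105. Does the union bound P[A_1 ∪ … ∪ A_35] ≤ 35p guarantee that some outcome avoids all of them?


Union bound: P[∪_{i=1}^{35} A_i] ≤ Σ_i P[A_i] ≤ 35·p = 35·(1/105) = 1/3.
Numerically: 1/3 ≈ 0.33333.
Is 1/3 < 1? YES.
Since P[∪ A_i] ≤ 1/3 < 1, the complement has P[∩ A_i^c] ≥ 1 − 1/3 = 2/3 > 0, so some outcome avoids every A_i.

35·p = 1/3 ≈ 0.33333; existence CERTIFIED by the union bound.


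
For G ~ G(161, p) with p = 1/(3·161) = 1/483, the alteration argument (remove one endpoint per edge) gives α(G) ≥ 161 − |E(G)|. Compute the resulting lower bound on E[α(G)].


E[|E(G)|] = C(161, 2)·p = 12880 · (1/483) = 80/3.
E[α(G)] ≥ n − E[|E(G)|] = 161 − 80/3 = 403/3.
Numerically: ≈ 134.3333.
(This is only a lower bound; the true E[α(G)] may be larger.)

E[α(G)] ≥ 403/3 ≈ 134.3333.


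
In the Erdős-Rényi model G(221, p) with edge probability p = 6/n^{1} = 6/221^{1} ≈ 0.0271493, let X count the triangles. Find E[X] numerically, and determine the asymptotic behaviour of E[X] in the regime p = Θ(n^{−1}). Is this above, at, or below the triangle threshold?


Number of potential triangles: C(221, 3) = 1774630.
Each occurs with probability p³ ≈ (0.0271493)³ ≈ 2.00113750e-05.
By linearity: E[X] = C(221, 3)·p³ ≈ 1774630 · 2.00113750e-05 ≈ 35.512786.
Here α = 1, so p = 6/n is exactly at the triangle threshold p ~ 1/n. Asymptotically E[X] → c³/6 = 6³/6 = 36 ≈ 36.000000, a bounded constant. In this regime the triangle count is asymptotically Poisson(c³/6).

E[X] ≈ 35.512786; in regime p = Θ(1/n^{1}) E[X] stays bounded (at the triangle threshold p ~ 1/n).


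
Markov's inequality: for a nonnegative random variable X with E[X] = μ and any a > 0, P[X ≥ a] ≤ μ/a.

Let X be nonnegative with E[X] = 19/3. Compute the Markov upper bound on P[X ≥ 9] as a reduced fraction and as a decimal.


μ = E[X] = 19/3, a = 9.
Markov: P[X ≥ 9] ≤ μ/a = (19/3)/9 = 19/27.
Numerically: ≈ 0.704.
(Since a = 9 > μ = 6.333, the bound 19/27 is < 1 and informative.)

P[X ≥ 9] ≤ 19/27 ≈ 0.704.


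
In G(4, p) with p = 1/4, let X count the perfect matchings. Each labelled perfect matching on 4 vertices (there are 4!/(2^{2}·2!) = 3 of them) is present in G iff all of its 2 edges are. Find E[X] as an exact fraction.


K_4 has 4!/(2^{2}·2!) = 3 labelled perfect matchings.
For each such perfect matching H, let X_H = 1 if all 2 edges of H are present in G. Then P[X_H = 1] = p^{2} = (1/4)^{2} = 1/16.
By linearity of expectation: E[X] = Σ_H E[X_H] = 3 · p^{2} = 3 · 1/16 = 3/16.
Numerically: E[X] ≈ 0.1875.

E[X] = 3 · (1/4)^{2} = 3/16 ≈ 0.1875.


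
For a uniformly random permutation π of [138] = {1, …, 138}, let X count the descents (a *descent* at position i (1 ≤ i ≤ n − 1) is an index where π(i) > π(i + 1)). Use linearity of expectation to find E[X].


Write X = Σ X_I over i = 1, …, 137, with X_I the indicator of one descent.
There are 137 indicators.
For each fixed i, the pair (π(i), π(i+1)) is a uniformly random ordered pair of distinct values from {1, …, 138}; by symmetry P[π(i) > π(i+1)] = 1/2.
By linearity: E[X] = 137 · (1/2) = (138 − 1) · (1/2) = 137/2 ≈ 68.500.

E[X] = 137/2 = 68.500.


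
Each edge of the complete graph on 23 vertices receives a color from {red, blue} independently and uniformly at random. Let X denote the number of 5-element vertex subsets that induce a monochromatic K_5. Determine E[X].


Let X = Σ_S X_S over the C(23, 5) = 33649 subsets S of size 5, where X_S = 1 if the K_5 on S is monochromatic.
For a fixed S, the K_5 on S has C(5, 2) = 10 edges. P[all 10 edges red] = (1/2)^10, and likewise for blue, so P[monochromatic] = 2·(1/2)^10 = 2^{1 − 10} = 1/512.
By linearity of expectation: E[X] = C(23, 5) · 2^{1 − 10} = 33649 · 1/512 = 33649/512.
Numerically: E[X] ≈ 65.721.

E[X] = C(23,5)·2^(1−C(5,2)) = 33649/512 ≈ 65.721.


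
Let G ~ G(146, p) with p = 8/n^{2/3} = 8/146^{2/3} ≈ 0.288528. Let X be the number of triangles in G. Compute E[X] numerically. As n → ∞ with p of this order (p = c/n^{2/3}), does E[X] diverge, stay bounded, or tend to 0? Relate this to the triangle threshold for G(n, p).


Number of potential triangles: C(146, 3) = 508080.
Each occurs with probability p³ ≈ (0.288528)³ ≈ 2.40195159e-02.
By linearity: E[X] = C(146, 3)·p³ ≈ 508080 · 2.40195159e-02 ≈ 12203.835616.
Since α = 2/3 < 1, p = c/n^{2/3} ≫ 1/n is above the triangle threshold p ~ 1/n. Asymptotically E[X] ~ (c³/6)·n^{3(1−α)} = (8³/6)·n^{1} → ∞; triangles are abundant w.h.p.

E[X] ≈ 12203.835616; in regime p = Θ(1/n^{2/3}) E[X] diverges (above the triangle threshold p ~ 1/n).


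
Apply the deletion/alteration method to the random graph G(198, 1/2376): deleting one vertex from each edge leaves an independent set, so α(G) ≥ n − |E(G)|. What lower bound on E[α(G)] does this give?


E[|E(G)|] = C(198, 2)·p = 19503 · (1/2376) = 197/24.
E[α(G)] ≥ n − E[|E(G)|] = 198 − 197/24 = 4555/24.
Numerically: ≈ 189.791667.
(This is only a lower bound; the true E[α(G)] may be larger.)

E[α(G)] ≥ 4555/24 ≈ 189.791667.


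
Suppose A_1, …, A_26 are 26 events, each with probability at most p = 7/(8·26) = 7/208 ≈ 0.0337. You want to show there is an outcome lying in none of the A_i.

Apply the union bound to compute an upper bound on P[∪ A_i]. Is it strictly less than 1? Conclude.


Union bound: P[∪_{i=1}^{26} A_i] ≤ Σ_i P[A_i] ≤ 26·p = 26·(7/208) = 7/8.
Numerically: 7/8 ≈ 0.8750.
Is 7/8 < 1? YES.
Since P[∪ A_i] ≤ 7/8 < 1, the complement has P[∩ A_i^c] ≥ 1 − 7/8 = 1/8 > 0, so some outcome avoids every A_i.

26·p = 7/8 ≈ 0.8750; existence CERTIFIED by the union bound.


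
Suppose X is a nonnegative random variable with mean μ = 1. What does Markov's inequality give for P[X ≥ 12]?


μ = E[X] = 1, a = 12.
Markov: P[X ≥ 12] ≤ μ/a = (1)/12 = 1/12.
Numerically: ≈ 0.083.
(Since a = 12 > μ = 1.000, the bound 1/12 is < 1 and informative.)

P[X ≥ 12] ≤ 1/12 ≈ 0.083.


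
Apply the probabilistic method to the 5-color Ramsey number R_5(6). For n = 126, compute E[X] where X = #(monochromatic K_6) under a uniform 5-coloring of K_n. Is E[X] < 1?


E[X] = C(126, 6) · 5^{1 − 15} = 4925156775 · 5^{−14} = 4925156775/6103515625.
As a reduced fraction: E[X] = 197006271/244140625 ≈ 0.806938.
Is E[X] < 1? YES.
Since E[X] < 1, there exists a 5-coloring of K_{126} with no monochromatic K_6; hence R_5(6) > 126.

E[X] = 197006271/244140625 ≈ 0.806938; E[X] < 1, so R_5(6) > 126.


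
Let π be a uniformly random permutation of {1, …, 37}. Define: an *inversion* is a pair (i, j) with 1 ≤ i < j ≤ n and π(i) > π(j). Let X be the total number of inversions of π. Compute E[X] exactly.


Write X = Σ X_I over the C(37, 2) = 666 pairs i < j, with X_I the indicator of one inversion.
There are 666 indicators.
For each fixed pair i < j, the values π(i) and π(j) are two distinct elements of {1, …, 37} in uniformly random order; by symmetry P[π(i) > π(j)] = 1/2.
By linearity: E[X] = 666 · (1/2) = C(37, 2) · (1/2) = 666/2 = 333 ≈ 333.000.

E[X] = 333 = 333.000.


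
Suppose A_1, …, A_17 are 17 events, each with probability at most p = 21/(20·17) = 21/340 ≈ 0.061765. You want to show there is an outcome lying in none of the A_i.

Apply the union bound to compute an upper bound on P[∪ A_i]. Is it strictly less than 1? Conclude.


Union bound: P[∪_{i=1}^{17} A_i] ≤ Σ_i P[A_i] ≤ 17·p = 17·(21/340) = 21/20.
Numerically: 21/20 ≈ 1.050000.
Is 21/20 < 1? NO.
Since the bound 21/20 is ≥ 1, the union bound is uninformative here; it does NOT by itself certify existence.

17·p = 21/20 ≈ 1.050000; existence NOT certified by the union bound.


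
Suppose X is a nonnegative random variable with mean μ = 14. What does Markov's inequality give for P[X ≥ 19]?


μ = E[X] = 14, a = 19.
Markov: P[X ≥ 19] ≤ μ/a = (14)/19 = 14/19.
Numerically: ≈ 0.736842.
(Since a = 19 > μ = 14.000000, the bound 14/19 is < 1 and informative.)

P[X ≥ 19] ≤ 14/19 ≈ 0.736842.


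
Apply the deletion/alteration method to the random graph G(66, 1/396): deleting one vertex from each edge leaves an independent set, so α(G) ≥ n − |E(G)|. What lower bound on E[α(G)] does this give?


E[|E(G)|] = C(66, 2)·p = 2145 · (1/396) = 65/12.
E[α(G)] ≥ n − E[|E(G)|] = 66 − 65/12 = 727/12.
Numerically: ≈ 60.583333.
(This is only a lower bound; the true E[α(G)] may be larger.)

E[α(G)] ≥ 727/12 ≈ 60.583333.


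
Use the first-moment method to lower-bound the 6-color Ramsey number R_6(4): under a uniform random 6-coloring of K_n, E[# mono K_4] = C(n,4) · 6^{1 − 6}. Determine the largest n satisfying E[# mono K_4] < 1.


We need C(n, 4) · 6^{1 − 6} < 1, i.e. C(n, 4) < 6^{6 − 1} = 7776.
Check values of n near the boundary:
  n = 18: C(18, 4) = 3060; 3060 < 7776? YES
  n = 19: C(19, 4) = 3876; 3876 < 7776? YES
  n = 20: C(20, 4) = 4845; 4845 < 7776? YES
  n = 21: C(21, 4) = 5985; 5985 < 7776? YES
  n = 22: C(22, 4) = 7315; 7315 < 7776? YES
  n = 23: C(23, 4) = 8855; 8855 < 7776? NO
  n = 24: C(24, 4) = 10626; 10626 < 7776? NO
The largest n with C(n, 4) < 7776 is n = 22 (where E[X] = 7315/7776 ≈ 0.9407). Hence R_6(4) > 22, i.e. R_6(4) ≥ 23.

Largest n = 22; hence R_6(4) > 22.


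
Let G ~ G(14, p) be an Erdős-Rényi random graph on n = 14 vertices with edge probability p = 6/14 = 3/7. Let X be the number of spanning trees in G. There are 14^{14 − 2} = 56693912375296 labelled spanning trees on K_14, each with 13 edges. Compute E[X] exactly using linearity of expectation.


K_14 has 14^{14 − 2} = 56693912375296 labelled spanning trees.
For each such spanning tree H, let X_H = 1 if all 13 edges of H are present in G. Then P[X_H = 1] = p^{13} = (3/7)^{13} = 1594323/96889010407.
By linearity: E[X] = Σ_H E[X_H] = 56693912375296 · p^{13} = 56693912375296 · 1594323/96889010407 = 6530347008/7.
Numerically: E[X] ≈ 9.33e+08.

E[X] = 56693912375296 · (3/7)^{13} = 6530347008/7 ≈ 9.33e+08.


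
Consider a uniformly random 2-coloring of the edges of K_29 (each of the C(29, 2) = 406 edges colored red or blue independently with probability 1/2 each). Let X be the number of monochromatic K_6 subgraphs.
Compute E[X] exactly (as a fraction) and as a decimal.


Let X = Σ_S X_S over the C(29, 6) = 475020 subsets S of size 6, where X_S = 1 if the K_6 on S is monochromatic.
For a fixed S, the K_6 on S has C(6, 2) = 15 edges. P[all 15 edges red] = (1/2)^15, and likewise for blue, so P[monochromatic] = 2·(1/2)^15 = 2^{1 − 15} = 1/16384.
Summing: E[X] = C(29, 6) · 2^{1 − 15} = 475020 · 1/16384 = 118755/4096.
Numerically: E[X] ≈ 28.99292.

E[X] = C(29,6)·2^(1−C(6,2)) = 118755/4096 ≈ 28.99292.


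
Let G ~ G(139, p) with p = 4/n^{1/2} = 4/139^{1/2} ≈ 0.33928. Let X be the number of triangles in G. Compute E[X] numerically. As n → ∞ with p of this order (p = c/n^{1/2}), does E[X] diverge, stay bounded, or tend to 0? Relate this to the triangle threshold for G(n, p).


Number of potential triangles: C(139, 3) = 437989.
Each occurs with probability p³ ≈ (0.33928)³ ≈ 3.9053303e-02.
By linearity: E[X] = C(139, 3)·p³ ≈ 437989 · 3.9053303e-02 ≈ 17104.91723.
Since α = 1/2 < 1, p = c/n^{1/2} ≫ 1/n is above the triangle threshold p ~ 1/n. Asymptotically E[X] ~ (c³/6)·n^{3(1−α)} = (4³/6)·n^{1.5} → ∞; triangles are abundant w.h.p.

E[X] ≈ 17104.91723; in regime p = Θ(1/n^{1/2}) E[X] diverges (above the triangle threshold p ~ 1/n).


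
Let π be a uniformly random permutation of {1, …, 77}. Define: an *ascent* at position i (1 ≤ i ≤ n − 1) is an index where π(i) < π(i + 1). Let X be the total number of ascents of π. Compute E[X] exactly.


Write X = Σ X_I over i = 1, …, 76, with X_I the indicator of one ascent.
There are 76 indicators.
For each fixed i, the pair (π(i), π(i+1)) is a uniformly random ordered pair of distinct values from {1, …, 77}; by symmetry P[π(i) < π(i+1)] = 1/2.
By linearity: E[X] = 76 · (1/2) = (77 − 1) · (1/2) = 38 ≈ 38.000000.

E[X] = 38 = 38.000000.


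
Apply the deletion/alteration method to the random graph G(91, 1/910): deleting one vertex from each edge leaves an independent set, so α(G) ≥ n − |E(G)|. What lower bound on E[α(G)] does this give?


E[|E(G)|] = C(91, 2)·p = 4095 · (1/910) = 9/2.
E[α(G)] ≥ n − E[|E(G)|] = 91 − 9/2 = 173/2.
Numerically: ≈ 86.500000.
(This is only a lower bound; the true E[α(G)] may be larger.)

E[α(G)] ≥ 173/2 ≈ 86.500000.


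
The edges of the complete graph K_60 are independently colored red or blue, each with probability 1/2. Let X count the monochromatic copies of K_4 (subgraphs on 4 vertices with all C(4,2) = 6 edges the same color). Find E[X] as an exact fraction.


Let X = Σ_S X_S over the C(60, 4) = 487635 subsets S of size 4, where X_S = 1 if the K_4 on S is monochromatic.
For a fixed S, the K_4 on S has C(4, 2) = 6 edges. P[all 6 edges red] = (1/2)^6, and likewise for blue, so P[monochromatic] = 2·(1/2)^6 = 2^{1 − 6} = 1/32.
Summing: E[X] = C(60, 4) · 2^{1 − 6} = 487635 · 1/32 = 487635/32.
Numerically: E[X] ≈ 15238.59375.

E[X] = C(60,4)·2^(1−C(4,2)) = 487635/32 ≈ 15238.59375.


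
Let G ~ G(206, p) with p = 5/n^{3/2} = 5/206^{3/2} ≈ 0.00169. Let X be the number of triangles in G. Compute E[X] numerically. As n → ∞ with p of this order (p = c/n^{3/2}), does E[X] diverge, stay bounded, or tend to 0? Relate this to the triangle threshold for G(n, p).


Number of potential triangles: C(206, 3) = 1435820.
Each occurs with probability p³ ≈ (0.00169)³ ≈ 4.83624e-09.
By linearity: E[X] = C(206, 3)·p³ ≈ 1435820 · 4.83624e-09 ≈ 0.007.
Since α = 3/2 > 1, p = c/n^{3/2} = o(1/n) is below the triangle threshold p ~ 1/n. Asymptotically E[X] ~ (c³/6)·n^{3(1−α)} = (5³/6)·n^{-1.5} → 0, so by Markov's inequality G has no triangles w.h.p.

E[X] ≈ 0.007; in regime p = Θ(1/n^{3/2}) E[X] tends to 0 (below the triangle threshold p ~ 1/n).


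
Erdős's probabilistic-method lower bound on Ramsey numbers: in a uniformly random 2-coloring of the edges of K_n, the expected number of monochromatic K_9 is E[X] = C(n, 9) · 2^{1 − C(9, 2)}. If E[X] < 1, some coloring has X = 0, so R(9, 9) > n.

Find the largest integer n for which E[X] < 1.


We need C(n, 9) · 2^{1 − 36} < 1, i.e. C(n, 9) < 2^{36 − 1} = 34359738368.
Check values of n near the boundary:
  n = 60: C(60, 9) = 14783142660; 14783142660 < 34359738368? YES
  n = 61: C(61, 9) = 17341763505; 17341763505 < 34359738368? YES
  n = 62: C(62, 9) = 20286591270; 20286591270 < 34359738368? YES
  n = 63: C(63, 9) = 23667689815; 23667689815 < 34359738368? YES
  n = 64: C(64, 9) = 27540584512; 27540584512 < 34359738368? YES
  n = 65: C(65, 9) = 31966749880; 31966749880 < 34359738368? YES
  n = 66: C(66, 9) = 37014131440; 37014131440 < 34359738368? NO
The largest n with C(n, 9) < 34359738368 is n = 65 (where E[X] = 3995843735/4294967296 ≈ 0.930355). Hence R(9, 9) > 65, i.e. R(9, 9) ≥ 66.

Largest n = 65; hence R(9, 9) > 65.


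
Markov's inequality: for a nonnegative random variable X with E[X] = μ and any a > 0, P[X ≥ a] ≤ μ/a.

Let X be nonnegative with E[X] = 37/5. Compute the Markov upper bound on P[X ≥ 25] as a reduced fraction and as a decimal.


μ = E[X] = 37/5, a = 25.
Markov: P[X ≥ 25] ≤ μ/a = (37/5)/25 = 37/125.
Numerically: ≈ 0.29600.
(Since a = 25 > μ = 7.40000, the bound 37/125 is < 1 and informative.)

P[X ≥ 25] ≤ 37/125 ≈ 0.29600.


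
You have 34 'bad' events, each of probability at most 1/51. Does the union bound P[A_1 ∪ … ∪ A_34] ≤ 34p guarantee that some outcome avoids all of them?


Union bound: P[∪_{i=1}^{34} A_i] ≤ Σ_i P[A_i] ≤ 34·p = 34·(1/51) = 2/3.
Numerically: 2/3 ≈ 0.666667.
Is 2/3 < 1? YES.
Since P[∪ A_i] ≤ 2/3 < 1, the complement has P[∩ A_i^c] ≥ 1 − 2/3 = 1/3 > 0, so some outcome avoids every A_i.

34·p = 2/3 ≈ 0.666667; existence CERTIFIED by the union bound.


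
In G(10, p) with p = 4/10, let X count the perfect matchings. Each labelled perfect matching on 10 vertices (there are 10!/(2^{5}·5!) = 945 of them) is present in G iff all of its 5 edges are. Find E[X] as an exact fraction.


K_10 has 10!/(2^{5}·5!) = 945 labelled perfect matchings.
For each such perfect matching H, let X_H = 1 if all 5 edges of H are present in G. Then P[X_H = 1] = p^{5} = (2/5)^{5} = 32/3125.
Summing the indicators: E[X] = Σ_H E[X_H] = 945 · p^{5} = 945 · 32/3125 = 6048/625.
Numerically: E[X] ≈ 9.6768.

E[X] = 945 · (2/5)^{5} = 6048/625 ≈ 9.6768.


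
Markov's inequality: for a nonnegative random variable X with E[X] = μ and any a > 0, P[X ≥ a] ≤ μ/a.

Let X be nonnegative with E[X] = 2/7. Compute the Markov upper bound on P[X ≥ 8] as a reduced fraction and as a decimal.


μ = E[X] = 2/7, a = 8.
Markov: P[X ≥ 8] ≤ μ/a = (2/7)/8 = 1/28.
Numerically: ≈ 0.036.
(Since a = 8 > μ = 0.286, the bound 1/28 is < 1 and informative.)

P[X ≥ 8] ≤ 1/28 ≈ 0.036.


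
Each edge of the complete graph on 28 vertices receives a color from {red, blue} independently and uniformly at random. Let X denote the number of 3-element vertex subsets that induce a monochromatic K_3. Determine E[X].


Let X = Σ_S X_S over the C(28, 3) = 3276 subsets S of size 3, where X_S = 1 if the K_3 on S is monochromatic.
For a fixed S, the K_3 on S has C(3, 2) = 3 edges. P[all 3 edges red] = (1/2)^3, and likewise for blue, so P[monochromatic] = 2·(1/2)^3 = 2^{1 − 3} = 1/4.
Summing: E[X] = C(28, 3) · 2^{1 − 3} = 3276 · 1/4 = 819.
Numerically: E[X] ≈ 819.000.

E[X] = C(28,3)·2^(1−C(3,2)) = 819 ≈ 819.000.


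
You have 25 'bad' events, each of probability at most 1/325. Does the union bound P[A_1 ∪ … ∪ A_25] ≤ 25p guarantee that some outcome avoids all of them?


Union bound: P[∪_{i=1}^{25} A_i] ≤ Σ_i P[A_i] ≤ 25·p = 25·(1/325) = 1/13.
Numerically: 1/13 ≈ 0.0769.
Is 1/13 < 1? YES.
Since P[∪ A_i] ≤ 1/13 < 1, the complement has P[∩ A_i^c] ≥ 1 − 1/13 = 12/13 > 0, so some outcome avoids every A_i.

25·p = 1/13 ≈ 0.0769; existence CERTIFIED by the union bound.


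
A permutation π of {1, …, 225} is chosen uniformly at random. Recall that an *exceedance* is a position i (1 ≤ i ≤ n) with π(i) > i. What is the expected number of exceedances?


Write X = Σ_{i=1}^{225} X_i, where X_i = 1_{π(i) > i}.
For each fixed i, π(i) is uniform over {1, …, 225} (marginal of a uniform permutation), so P[π(i) > i] = (n − i)/n. Summing: Σ_{i=1}^{225} (n − i)/n = (0 + 1 + … + 224)/225 = 225(225 − 1)/(2·225) = (225 − 1)/2.
Hence E[X] = Σ_{i=1}^{225} (225 − i)/225 = 112 ≈ 112.000000.

E[X] = 112 = 112.000000.


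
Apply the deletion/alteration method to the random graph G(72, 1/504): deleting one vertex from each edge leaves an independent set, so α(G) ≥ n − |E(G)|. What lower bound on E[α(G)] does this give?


E[|E(G)|] = C(72, 2)·p = 2556 · (1/504) = 71/14.
E[α(G)] ≥ n − E[|E(G)|] = 72 − 71/14 = 937/14.
Numerically: ≈ 66.929.
(This is only a lower bound; the true E[α(G)] may be larger.)

E[α(G)] ≥ 937/14 ≈ 66.929.


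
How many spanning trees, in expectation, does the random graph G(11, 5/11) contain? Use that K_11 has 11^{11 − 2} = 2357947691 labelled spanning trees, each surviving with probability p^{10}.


K_11 has 11^{11 − 2} = 2357947691 labelled spanning trees.
For each such spanning tree H, let X_H = 1 if all 10 edges of H are present in G. Then P[X_H = 1] = p^{10} = (5/11)^{10} = 9765625/25937424601.
By linearity of expectation: E[X] = Σ_H E[X_H] = 2357947691 · p^{10} = 2357947691 · 9765625/25937424601 = 9765625/11.
Numerically: E[X] ≈ 887784.

E[X] = 2357947691 · (5/11)^{10} = 9765625/11 ≈ 887784.


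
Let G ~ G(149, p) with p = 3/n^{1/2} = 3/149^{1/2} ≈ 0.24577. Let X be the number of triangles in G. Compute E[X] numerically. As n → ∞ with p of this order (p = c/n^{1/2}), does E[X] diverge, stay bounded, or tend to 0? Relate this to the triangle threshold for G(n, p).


Number of potential triangles: C(149, 3) = 540274.
Each occurs with probability p³ ≈ (0.24577)³ ≈ 1.4845142e-02.
By linearity: E[X] = C(149, 3)·p³ ≈ 540274 · 1.4845142e-02 ≈ 8020.44435.
Since α = 1/2 < 1, p = c/n^{1/2} ≫ 1/n is above the triangle threshold p ~ 1/n. Asymptotically E[X] ~ (c³/6)·n^{3(1−α)} = (3³/6)·n^{1.5} → ∞; triangles are abundant w.h.p.

E[X] ≈ 8020.44435; in regime p = Θ(1/n^{1/2}) E[X] diverges (above the triangle threshold p ~ 1/n).


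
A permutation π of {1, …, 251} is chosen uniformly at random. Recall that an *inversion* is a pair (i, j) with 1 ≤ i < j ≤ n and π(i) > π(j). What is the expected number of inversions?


Write X = Σ X_I over the C(251, 2) = 31375 pairs i < j, with X_I the indicator of one inversion.
There are 31375 indicators.
For each fixed pair i < j, the values π(i) and π(j) are two distinct elements of {1, …, 251} in uniformly random order; by symmetry P[π(i) > π(j)] = 1/2.
By linearity: E[X] = 31375 · (1/2) = C(251, 2) · (1/2) = 31375/2 = 31375/2 ≈ 15687.500000.

E[X] = 31375/2 = 15687.500000.


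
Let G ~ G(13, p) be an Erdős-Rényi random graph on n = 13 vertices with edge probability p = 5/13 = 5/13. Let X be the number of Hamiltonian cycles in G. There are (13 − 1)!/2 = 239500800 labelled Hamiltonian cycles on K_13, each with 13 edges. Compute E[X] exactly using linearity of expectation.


K_13 has (13 − 1)!/2 = 239500800 labelled Hamiltonian cycles.
For each such Hamiltonian cycle H, let X_H = 1 if all 13 edges of H are present in G. Then P[X_H = 1] = p^{13} = (5/13)^{13} = 1220703125/302875106592253.
By linearity: E[X] = Σ_H E[X_H] = 239500800 · p^{13} = 239500800 · 1220703125/302875106592253 = 292359375000000000/302875106592253.
Numerically: E[X] ≈ 965.

E[X] = 239500800 · (5/13)^{13} = 292359375000000000/302875106592253 ≈ 965.


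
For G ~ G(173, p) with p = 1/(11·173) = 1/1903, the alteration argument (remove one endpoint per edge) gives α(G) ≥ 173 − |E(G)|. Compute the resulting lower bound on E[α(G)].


E[|E(G)|] = C(173, 2)·p = 14878 · (1/1903) = 86/11.
E[α(G)] ≥ n − E[|E(G)|] = 173 − 86/11 = 1817/11.
Numerically: ≈ 165.18182.
(This is only a lower bound; the true E[α(G)] may be larger.)

E[α(G)] ≥ 1817/11 ≈ 165.18182.


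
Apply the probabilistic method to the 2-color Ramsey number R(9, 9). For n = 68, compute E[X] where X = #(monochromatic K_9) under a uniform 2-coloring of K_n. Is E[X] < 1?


E[X] = C(68, 9) · 2^{1 − 36} = 49280065120 · 2^{−35} = 49280065120/34359738368.
As a reduced fraction: E[X] = 1540002035/1073741824 ≈ 1.43424.
Is E[X] < 1? NO.
Since E[X] ≥ 1, the first-moment bound is inconclusive at n = 68; it does NOT by itself certify R(9, 9) > 68.

E[X] = 1540002035/1073741824 ≈ 1.43424; E[X] ≥ 1; first-moment method inconclusive here.


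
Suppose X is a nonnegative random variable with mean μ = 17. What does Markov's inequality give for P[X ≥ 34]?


μ = E[X] = 17, a = 34.
Markov: P[X ≥ 34] ≤ μ/a = (17)/34 = 1/2.
Numerically: ≈ 0.5000.
(Since a = 34 > μ = 17.0000, the bound 1/2 is < 1 and informative.)

P[X ≥ 34] ≤ 1/2 ≈ 0.5000.


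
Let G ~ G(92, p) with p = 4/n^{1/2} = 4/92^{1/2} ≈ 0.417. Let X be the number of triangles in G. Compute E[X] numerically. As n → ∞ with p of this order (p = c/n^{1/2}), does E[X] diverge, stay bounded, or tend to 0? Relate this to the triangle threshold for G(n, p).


Number of potential triangles: C(92, 3) = 125580.
Each occurs with probability p³ ≈ (0.417)³ ≈ 7.25268e-02.
By linearity: E[X] = C(92, 3)·p³ ≈ 125580 · 7.25268e-02 ≈ 9107.910.
Since α = 1/2 < 1, p = c/n^{1/2} ≫ 1/n is above the triangle threshold p ~ 1/n. Asymptotically E[X] ~ (c³/6)·n^{3(1−α)} = (4³/6)·n^{1.5} → ∞; triangles are abundant w.h.p.

E[X] ≈ 9107.910; in regime p = Θ(1/n^{1/2}) E[X] diverges (above the triangle threshold p ~ 1/n).


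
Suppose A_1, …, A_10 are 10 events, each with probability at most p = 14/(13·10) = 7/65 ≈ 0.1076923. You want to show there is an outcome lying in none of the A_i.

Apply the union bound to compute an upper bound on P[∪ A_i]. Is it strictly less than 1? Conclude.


Union bound: P[∪_{i=1}^{10} A_i] ≤ Σ_i P[A_i] ≤ 10·p = 10·(7/65) = 14/13.
Numerically: 14/13 ≈ 1.0769231.
Is 14/13 < 1? NO.
Since the bound 14/13 is ≥ 1, the union bound is uninformative here; it does NOT by itself certify existence.

10·p = 14/13 ≈ 1.0769231; existence NOT certified by the union bound.


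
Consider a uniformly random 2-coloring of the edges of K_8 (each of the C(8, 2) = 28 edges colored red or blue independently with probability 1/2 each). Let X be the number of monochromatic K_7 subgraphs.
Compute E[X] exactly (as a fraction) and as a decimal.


Let X = Σ_S X_S over the C(8, 7) = 8 subsets S of size 7, where X_S = 1 if the K_7 on S is monochromatic.
For a fixed S, the K_7 on S has C(7, 2) = 21 edges. P[all 21 edges red] = (1/2)^21, and likewise for blue, so P[monochromatic] = 2·(1/2)^21 = 2^{1 − 21} = 1/1048576.
Summing: E[X] = C(8, 7) · 2^{1 − 21} = 8 · 1/1048576 = 1/131072.
Numerically: E[X] ≈ 0.000.

E[X] = C(8,7)·2^(1−C(7,2)) = 1/131072 ≈ 0.000.


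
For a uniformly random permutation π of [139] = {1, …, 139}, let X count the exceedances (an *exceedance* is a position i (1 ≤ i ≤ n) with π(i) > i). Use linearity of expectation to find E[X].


Write X = Σ_{i=1}^{139} X_i, where X_i = 1_{π(i) > i}.
For each fixed i, π(i) is uniform over {1, …, 139} (marginal of a uniform permutation), so P[π(i) > i] = (n − i)/n. Summing: Σ_{i=1}^{139} (n − i)/n = (0 + 1 + … + 138)/139 = 139(139 − 1)/(2·139) = (139 − 1)/2.
Hence E[X] = Σ_{i=1}^{139} (139 − i)/139 = 69 ≈ 69.00000.

E[X] = 69 = 69.00000.


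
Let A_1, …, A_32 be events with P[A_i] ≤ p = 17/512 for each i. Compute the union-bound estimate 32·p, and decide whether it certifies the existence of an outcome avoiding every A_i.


Union bound: P[∪_{i=1}^{32} A_i] ≤ Σ_i P[A_i] ≤ 32·p = 32·(17/512) = 17/16.
Numerically: 17/16 ≈ 1.0625000.
Is 17/16 < 1? NO.
Since the bound 17/16 is ≥ 1, the union bound is uninformative here; it does NOT by itself certify existence.

32·p = 17/16 ≈ 1.0625000; existence NOT certified by the union bound.


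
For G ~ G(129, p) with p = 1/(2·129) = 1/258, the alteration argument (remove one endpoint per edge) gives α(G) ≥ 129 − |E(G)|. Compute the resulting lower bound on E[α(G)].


E[|E(G)|] = C(129, 2)·p = 8256 · (1/258) = 32.
E[α(G)] ≥ n − E[|E(G)|] = 129 − 32 = 97.
Numerically: ≈ 97.00000.
(This is only a lower bound; the true E[α(G)] may be larger.)

E[α(G)] ≥ 97 ≈ 97.00000.


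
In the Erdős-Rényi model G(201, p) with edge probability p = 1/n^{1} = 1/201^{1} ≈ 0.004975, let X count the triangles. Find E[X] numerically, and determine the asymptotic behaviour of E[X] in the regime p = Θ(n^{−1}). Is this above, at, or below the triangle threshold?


Number of potential triangles: C(201, 3) = 1333300.
Each occurs with probability p³ ≈ (0.004975)³ ≈ 1.231436e-07.
By linearity: E[X] = C(201, 3)·p³ ≈ 1333300 · 1.231436e-07 ≈ 0.1642.
Here α = 1, so p = 1/n is exactly at the triangle threshold p ~ 1/n. Asymptotically E[X] → c³/6 = 1³/6 = 1/6 ≈ 0.1667, a bounded constant. In this regime the triangle count is asymptotically Poisson(c³/6).

E[X] ≈ 0.1642; in regime p = Θ(1/n^{1}) E[X] stays bounded (at the triangle threshold p ~ 1/n).


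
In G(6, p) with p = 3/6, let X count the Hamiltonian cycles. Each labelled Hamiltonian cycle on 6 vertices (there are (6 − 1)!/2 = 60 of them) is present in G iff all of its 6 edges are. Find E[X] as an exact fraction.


K_6 has (6 − 1)!/2 = 60 labelled Hamiltonian cycles.
For each such Hamiltonian cycle H, let X_H = 1 if all 6 edges of H are present in G. Then P[X_H = 1] = p^{6} = (1/2)^{6} = 1/64.
Summing the indicators: E[X] = Σ_H E[X_H] = 60 · p^{6} = 60 · 1/64 = 15/16.
Numerically: E[X] ≈ 0.9375.

E[X] = 60 · (1/2)^{6} = 15/16 ≈ 0.9375.


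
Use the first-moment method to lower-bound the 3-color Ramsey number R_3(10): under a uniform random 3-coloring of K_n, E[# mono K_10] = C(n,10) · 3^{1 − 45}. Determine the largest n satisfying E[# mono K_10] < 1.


We need C(n, 10) · 3^{1 − 45} < 1, i.e. C(n, 10) < 3^{45 − 1} = 984770902183611232881.
Check values of n near the boundary:
  n = 571: C(571, 10) = 937951290893172842001; 937951290893172842001 < 984770902183611232881? YES
  n = 572: C(572, 10) = 954640815642161682606; 954640815642161682606 < 984770902183611232881? YES
  n = 573: C(573, 10) = 971597135635805762226; 971597135635805762226 < 984770902183611232881? YES
  n = 574: C(574, 10) = 988824035203816502691; 988824035203816502691 < 984770902183611232881? NO
  n = 575: C(575, 10) = 1006325345561406175305; 1006325345561406175305 < 984770902183611232881? NO
  n = 576: C(576, 10) = 1024104945306307344480; 1024104945306307344480 < 984770902183611232881? NO
The largest n with C(n, 10) < 984770902183611232881 is n = 573 (where E[X] = 35985079097622435638/36472996377170786403 ≈ 0.9866). Hence R_3(10) > 573, i.e. R_3(10) ≥ 574.

Largest n = 573; hence R_3(10) > 573.


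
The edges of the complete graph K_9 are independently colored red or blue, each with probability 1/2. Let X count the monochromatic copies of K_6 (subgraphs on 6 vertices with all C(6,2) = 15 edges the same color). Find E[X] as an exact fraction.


Let X = Σ_S X_S over the C(9, 6) = 84 subsets S of size 6, where X_S = 1 if the K_6 on S is monochromatic.
For a fixed S, the K_6 on S has C(6, 2) = 15 edges. P[all 15 edges red] = (1/2)^15, and likewise for blue, so P[monochromatic] = 2·(1/2)^15 = 2^{1 − 15} = 1/16384.
By linearity of expectation: E[X] = C(9, 6) · 2^{1 − 15} = 84 · 1/16384 = 21/4096.
Numerically: E[X] ≈ 0.00513.

E[X] = C(9,6)·2^(1−C(6,2)) = 21/4096 ≈ 0.00513.


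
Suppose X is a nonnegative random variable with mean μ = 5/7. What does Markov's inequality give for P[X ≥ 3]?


μ = E[X] = 5/7, a = 3.
Markov: P[X ≥ 3] ≤ μ/a = (5/7)/3 = 5/21.
Numerically: ≈ 0.238.
(Since a = 3 > μ = 0.714, the bound 5/21 is < 1 and informative.)

P[X ≥ 3] ≤ 5/21 ≈ 0.238.


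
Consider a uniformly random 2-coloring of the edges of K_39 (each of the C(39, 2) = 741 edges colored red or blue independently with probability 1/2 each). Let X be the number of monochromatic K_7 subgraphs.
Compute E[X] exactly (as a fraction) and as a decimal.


Let X = Σ_S X_S over the C(39, 7) = 15380937 subsets S of size 7, where X_S = 1 if the K_7 on S is monochromatic.
For a fixed S, the K_7 on S has C(7, 2) = 21 edges. P[all 21 edges red] = (1/2)^21, and likewise for blue, so P[monochromatic] = 2·(1/2)^21 = 2^{1 − 21} = 1/1048576.
By linearity of expectation: E[X] = C(39, 7) · 2^{1 − 21} = 15380937 · 1/1048576 = 15380937/1048576.
Numerically: E[X] ≈ 14.6684.

E[X] = C(39,7)·2^(1−C(7,2)) = 15380937/1048576 ≈ 14.6684.


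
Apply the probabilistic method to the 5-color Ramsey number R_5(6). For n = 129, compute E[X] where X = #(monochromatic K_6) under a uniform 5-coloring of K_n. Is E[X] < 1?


E[X] = C(129, 6) · 5^{1 − 15} = 5688177600 · 5^{−14} = 5688177600/6103515625.
As a reduced fraction: E[X] = 227527104/244140625 ≈ 0.9320.
Is E[X] < 1? YES.
Since E[X] < 1, there exists a 5-coloring of K_{129} with no monochromatic K_6; hence R_5(6) > 129.

E[X] = 227527104/244140625 ≈ 0.9320; E[X] < 1, so R_5(6) > 129.


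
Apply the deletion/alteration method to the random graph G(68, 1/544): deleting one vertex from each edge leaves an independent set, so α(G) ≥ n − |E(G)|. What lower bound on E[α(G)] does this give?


E[|E(G)|] = C(68, 2)·p = 2278 · (1/544) = 67/16.
E[α(G)] ≥ n − E[|E(G)|] = 68 − 67/16 = 1021/16.
Numerically: ≈ 63.81250.
(This is only a lower bound; the true E[α(G)] may be larger.)

E[α(G)] ≥ 1021/16 ≈ 63.81250.


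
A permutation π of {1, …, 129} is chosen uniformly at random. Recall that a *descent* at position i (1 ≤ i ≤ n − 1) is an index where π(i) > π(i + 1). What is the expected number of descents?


Write X = Σ X_I over i = 1, …, 128, with X_I the indicator of one descent.
There are 128 indicators.
For each fixed i, the pair (π(i), π(i+1)) is a uniformly random ordered pair of distinct values from {1, …, 129}; by symmetry P[π(i) > π(i+1)] = 1/2.
By linearity: E[X] = 128 · (1/2) = (129 − 1) · (1/2) = 64 ≈ 64.0000.

E[X] = 64 = 64.0000.


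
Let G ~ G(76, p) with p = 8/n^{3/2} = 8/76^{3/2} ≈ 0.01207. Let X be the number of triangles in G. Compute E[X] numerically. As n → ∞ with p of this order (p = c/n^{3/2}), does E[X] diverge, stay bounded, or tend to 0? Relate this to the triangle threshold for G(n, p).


Number of potential triangles: C(76, 3) = 70300.
Each occurs with probability p³ ≈ (0.01207)³ ≈ 1.760390e-06.
By linearity: E[X] = C(76, 3)·p³ ≈ 70300 · 1.760390e-06 ≈ 0.1238.
Since α = 3/2 > 1, p = c/n^{3/2} = o(1/n) is below the triangle threshold p ~ 1/n. Asymptotically E[X] ~ (c³/6)·n^{3(1−α)} = (8³/6)·n^{-1.5} → 0, so by Markov's inequality G has no triangles w.h.p.

E[X] ≈ 0.1238; in regime p = Θ(1/n^{3/2}) E[X] tends to 0 (below the triangle threshold p ~ 1/n).


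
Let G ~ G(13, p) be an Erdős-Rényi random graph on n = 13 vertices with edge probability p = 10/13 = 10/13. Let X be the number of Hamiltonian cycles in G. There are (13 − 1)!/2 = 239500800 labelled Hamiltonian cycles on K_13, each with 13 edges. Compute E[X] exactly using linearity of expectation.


K_13 has (13 − 1)!/2 = 239500800 labelled Hamiltonian cycles.
For each such Hamiltonian cycle H, let X_H = 1 if all 13 edges of H are present in G. Then P[X_H = 1] = p^{13} = (10/13)^{13} = 10000000000000/302875106592253.
By linearity of expectation: E[X] = Σ_H E[X_H] = 239500800 · p^{13} = 239500800 · 10000000000000/302875106592253 = 2395008000000000000000/302875106592253.
Numerically: E[X] ≈ 7.908e+06.

E[X] = 239500800 · (10/13)^{13} = 2395008000000000000000/302875106592253 ≈ 7.908e+06.


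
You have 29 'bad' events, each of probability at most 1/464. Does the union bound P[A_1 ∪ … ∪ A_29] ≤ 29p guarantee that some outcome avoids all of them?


Union bound: P[∪_{i=1}^{29} A_i] ≤ Σ_i P[A_i] ≤ 29·p = 29·(1/464) = 1/16.
Numerically: 1/16 ≈ 0.062.
Is 1/16 < 1? YES.
Since P[∪ A_i] ≤ 1/16 < 1, the complement has P[∩ A_i^c] ≥ 1 − 1/16 = 15/16 > 0, so some outcome avoids every A_i.

29·p = 1/16 ≈ 0.062; existence CERTIFIED by the union bound.


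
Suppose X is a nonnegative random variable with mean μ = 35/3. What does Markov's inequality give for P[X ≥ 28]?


μ = E[X] = 35/3, a = 28.
Markov: P[X ≥ 28] ≤ μ/a = (35/3)/28 = 5/12.
Numerically: ≈ 0.41667.
(Since a = 28 > μ = 11.66667, the bound 5/12 is < 1 and informative.)

P[X ≥ 28] ≤ 5/12 ≈ 0.41667.


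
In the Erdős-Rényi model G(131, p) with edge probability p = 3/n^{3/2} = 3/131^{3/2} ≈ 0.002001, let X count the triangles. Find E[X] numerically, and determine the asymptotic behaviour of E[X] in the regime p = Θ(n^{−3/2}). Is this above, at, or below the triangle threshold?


Number of potential triangles: C(131, 3) = 366145.
Each occurs with probability p³ ≈ (0.002001)³ ≈ 8.010192e-09.
By linearity: E[X] = C(131, 3)·p³ ≈ 366145 · 8.010192e-09 ≈ 0.0029.
Since α = 3/2 > 1, p = c/n^{3/2} = o(1/n) is below the triangle threshold p ~ 1/n. Asymptotically E[X] ~ (c³/6)·n^{3(1−α)} = (3³/6)·n^{-1.5} → 0, so by Markov's inequality G has no triangles w.h.p.

E[X] ≈ 0.0029; in regime p = Θ(1/n^{3/2}) E[X] tends to 0 (below the triangle threshold p ~ 1/n).


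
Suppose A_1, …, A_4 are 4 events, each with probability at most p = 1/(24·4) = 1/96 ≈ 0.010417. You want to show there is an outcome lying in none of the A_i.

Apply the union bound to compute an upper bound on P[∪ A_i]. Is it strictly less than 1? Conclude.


Union bound: P[∪_{i=1}^{4} A_i] ≤ Σ_i P[A_i] ≤ 4·p = 4·(1/96) = 1/24.
Numerically: 1/24 ≈ 0.041667.
Is 1/24 < 1? YES.
Since P[∪ A_i] ≤ 1/24 < 1, the complement has P[∩ A_i^c] ≥ 1 − 1/24 = 23/24 > 0, so some outcome avoids every A_i.

4·p = 1/24 ≈ 0.041667; existence CERTIFIED by the union bound.


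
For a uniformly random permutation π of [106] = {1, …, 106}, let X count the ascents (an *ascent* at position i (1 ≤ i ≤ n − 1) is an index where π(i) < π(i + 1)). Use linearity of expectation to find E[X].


Write X = Σ X_I over i = 1, …, 105, with X_I the indicator of one ascent.
There are 105 indicators.
For each fixed i, the pair (π(i), π(i+1)) is a uniformly random ordered pair of distinct values from {1, …, 106}; by symmetry P[π(i) < π(i+1)] = 1/2.
By linearity: E[X] = 105 · (1/2) = (106 − 1) · (1/2) = 105/2 ≈ 52.500.

E[X] = 105/2 = 52.500.


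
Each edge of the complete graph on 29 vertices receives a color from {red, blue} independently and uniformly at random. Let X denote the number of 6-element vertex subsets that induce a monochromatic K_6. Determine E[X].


Let X = Σ_S X_S over the C(29, 6) = 475020 subsets S of size 6, where X_S = 1 if the K_6 on S is monochromatic.
For a fixed S, the K_6 on S has C(6, 2) = 15 edges. P[all 15 edges red] = (1/2)^15, and likewise for blue, so P[monochromatic] = 2·(1/2)^15 = 2^{1 − 15} = 1/16384.
By linearity: E[X] = C(29, 6) · 2^{1 − 15} = 475020 · 1/16384 = 118755/4096.
Numerically: E[X] ≈ 28.993.

E[X] = C(29,6)·2^(1−C(6,2)) = 118755/4096 ≈ 28.993.
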